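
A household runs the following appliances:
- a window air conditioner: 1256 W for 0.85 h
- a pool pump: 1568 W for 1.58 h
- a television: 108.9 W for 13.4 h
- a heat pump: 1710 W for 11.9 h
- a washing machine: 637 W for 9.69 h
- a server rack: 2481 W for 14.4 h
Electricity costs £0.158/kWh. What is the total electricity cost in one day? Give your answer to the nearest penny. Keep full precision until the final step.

window air conditioner: 1256 W × 0.85 h = 1,068 Wh = 1.068 kWh
pool pump: 1568 W × 1.58 h = 2,477 Wh = 2.477 kWh
television: 108.9 W × 13.4 h = 1,459 Wh = 1.459 kWh
heat pump: 1710 W × 11.9 h = 20,349 Wh = 20.35 kWh
washing machine: 637 W × 9.69 h = 6,173 Wh = 6.173 kWh
server rack: 2481 W × 14.4 h = 35,726 Wh = 35.73 kWh
Total energy = 1.068 + 2.477 + 1.459 + 20.35 + 6.173 + 35.73 = 67.25 kWh
Cost = 67.25 kWh × £0.158 = £10.63

£10.63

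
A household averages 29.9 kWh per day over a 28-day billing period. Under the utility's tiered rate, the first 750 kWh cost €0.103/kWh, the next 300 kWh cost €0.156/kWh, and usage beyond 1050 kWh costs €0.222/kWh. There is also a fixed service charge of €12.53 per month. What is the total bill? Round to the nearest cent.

Usage = 29.9 kWh/day × 28 days = 837.2 kWh
First 750 kWh × €0.103 = €77.25
Next 87.2 kWh × €0.156 = €13.60
Remaining tier: 0 kWh (not reached)
Energy charge = €90.85; + service €12.53 = €103.38

€103.38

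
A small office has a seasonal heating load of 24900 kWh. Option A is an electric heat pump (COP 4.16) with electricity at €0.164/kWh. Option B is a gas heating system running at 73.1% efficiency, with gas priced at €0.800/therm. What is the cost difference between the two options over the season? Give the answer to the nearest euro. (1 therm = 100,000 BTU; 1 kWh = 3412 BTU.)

€52

Heat load = 24900 kWh × 3412 = 84,958,800 BTU
Gas: input = 84,958,800 / 0.731 = 116,222,709 BTU = 1,162 therm → 1,162 × €0.800 = €929.78
Heat pump: 84,958,800 BTU / 3412 = 24,900 kWh heat; / 4.16 = 5,986 kWh in → × €0.164 = €981.63
Difference = |€929.78 − €981.63| = €51.85 ≈ €52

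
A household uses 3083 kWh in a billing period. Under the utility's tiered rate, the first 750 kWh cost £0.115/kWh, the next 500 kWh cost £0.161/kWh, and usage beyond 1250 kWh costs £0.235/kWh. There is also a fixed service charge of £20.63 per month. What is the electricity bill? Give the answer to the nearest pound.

First 750 kWh × £0.115 = £86.25
Next 500 kWh × £0.161 = £80.50
Remaining 1833 kWh × £0.235 = £430.75
Energy charge = £597.50; + service £20.63 = £618.13 ≈ £618

£618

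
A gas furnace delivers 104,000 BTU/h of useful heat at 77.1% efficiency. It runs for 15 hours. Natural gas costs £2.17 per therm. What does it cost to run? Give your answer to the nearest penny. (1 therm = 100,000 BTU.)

Heat delivered = 104,000 BTU/h × 15 h = 1,560,000 BTU
Gas input = 1,560,000 / 0.771 = 2,023,346 BTU
= 2,023,346 / 100,000 = 20.23 therm
Cost = 20.23 × £2.17/therm = £43.91

£43.91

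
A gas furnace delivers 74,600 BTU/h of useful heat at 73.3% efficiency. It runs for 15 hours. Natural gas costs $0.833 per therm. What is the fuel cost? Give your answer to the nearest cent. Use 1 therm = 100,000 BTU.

Heat delivered = 74,600 BTU/h × 15 h = 1,119,000 BTU
Gas input = 1,119,000 / 0.733 = 1,526,603 BTU
= 1,526,603 / 100,000 = 15.27 therm
Cost = 15.27 × $0.833/therm = $12.72

$12.72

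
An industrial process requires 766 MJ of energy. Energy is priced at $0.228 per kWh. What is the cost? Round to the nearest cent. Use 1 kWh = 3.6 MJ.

$48.51

766 MJ × (0.27778 kWh/MJ) = 212.8 kWh
Cost = 212.8 kWh × $0.228/kWh = $48.51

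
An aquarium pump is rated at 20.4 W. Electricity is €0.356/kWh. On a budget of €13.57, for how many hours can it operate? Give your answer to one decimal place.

1868.5 h

Energy budget = €13.57 / €0.356 per kWh = 38.12 kWh = 38,118 Wh
Runtime = 38,118 Wh / 20.4 W = 1,869 h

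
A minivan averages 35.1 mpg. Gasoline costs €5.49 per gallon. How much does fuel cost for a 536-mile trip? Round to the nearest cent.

Fuel = 536 mi / 35.1 mpg = 15.27 gal
Cost = 15.27 gal × €5.49/gal = €83.84

€83.84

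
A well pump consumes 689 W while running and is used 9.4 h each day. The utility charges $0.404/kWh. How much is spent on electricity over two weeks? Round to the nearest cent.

Energy = 689 W × 9.4 h/day × 14 days = 90,672 Wh = 90.67 kWh
Cost = 90.67 kWh × $0.404/kWh = $36.63

$36.63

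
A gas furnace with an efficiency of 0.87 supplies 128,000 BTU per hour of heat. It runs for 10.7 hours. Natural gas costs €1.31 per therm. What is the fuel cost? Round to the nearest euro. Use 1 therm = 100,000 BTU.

Heat delivered = 128,000 BTU/h × 10.7 h = 1,369,600 BTU
Gas input = 1,369,600 / 0.87 = 1,574,253 BTU
= 1,574,253 / 100,000 = 15.74 therm
Cost = 15.74 × €1.31/therm = €20.62 ≈ €21

€21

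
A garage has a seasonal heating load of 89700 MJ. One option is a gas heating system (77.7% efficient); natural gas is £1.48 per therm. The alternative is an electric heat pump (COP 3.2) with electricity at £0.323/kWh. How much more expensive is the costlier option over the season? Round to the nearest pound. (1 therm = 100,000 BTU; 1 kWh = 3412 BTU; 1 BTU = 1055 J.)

Heat load = 89700 MJ = 89,700,000,000 J / 1055 = 85,023,697 BTU
Gas: input = 85,023,697 / 0.777 = 109,425,607 BTU = 1,094 therm → 1,094 × £1.48 = £1,619.50
Heat pump: 85,023,697 BTU / 3412 = 24,920 kWh heat; / 3.2 = 7,787 kWh in → × £0.323 = £2,515.26
Difference = |£1,619.50 − £2,515.26| = £895.76 ≈ £896

£896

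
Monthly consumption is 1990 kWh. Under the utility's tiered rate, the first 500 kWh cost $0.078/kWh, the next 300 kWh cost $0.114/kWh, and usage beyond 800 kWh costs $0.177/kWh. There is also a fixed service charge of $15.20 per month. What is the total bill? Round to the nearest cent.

First 500 kWh × $0.078 = $39.00
Next 300 kWh × $0.114 = $34.20
Remaining 1190 kWh × $0.177 = $210.63
Energy charge = $283.83; + service $15.20 = $299.03

$299.03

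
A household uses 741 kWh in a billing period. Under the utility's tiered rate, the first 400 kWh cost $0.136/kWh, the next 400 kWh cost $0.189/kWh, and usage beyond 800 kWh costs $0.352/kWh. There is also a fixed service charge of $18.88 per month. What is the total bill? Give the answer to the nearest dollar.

$138

First 400 kWh × $0.136 = $54.40
Next 341 kWh × $0.189 = $64.45
Remaining tier: 0 kWh (not reached)
Energy charge = $118.85; + service $18.88 = $137.73 ≈ $138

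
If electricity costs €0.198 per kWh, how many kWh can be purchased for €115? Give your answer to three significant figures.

€115 / €0.198 per kWh = 580.8 kWh

581 kWh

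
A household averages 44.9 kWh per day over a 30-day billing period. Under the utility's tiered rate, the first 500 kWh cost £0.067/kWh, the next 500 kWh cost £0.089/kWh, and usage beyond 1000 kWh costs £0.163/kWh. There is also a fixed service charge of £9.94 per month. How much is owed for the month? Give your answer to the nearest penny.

£144.50

Usage = 44.9 kWh/day × 30 days = 1347 kWh
First 500 kWh × £0.067 = £33.50
Next 500 kWh × £0.089 = £44.50
Remaining 347 kWh × £0.163 = £56.56
Energy charge = £134.56; + service £9.94 = £144.50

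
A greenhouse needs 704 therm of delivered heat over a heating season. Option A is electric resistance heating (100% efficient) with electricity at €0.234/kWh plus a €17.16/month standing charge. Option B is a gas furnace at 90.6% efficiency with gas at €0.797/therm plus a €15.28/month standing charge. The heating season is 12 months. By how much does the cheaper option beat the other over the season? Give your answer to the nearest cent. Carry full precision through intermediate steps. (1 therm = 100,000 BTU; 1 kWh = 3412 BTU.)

€4231.39

Heat load = 704 therm × 100,000 = 70,400,000 BTU
Gas: input = 70,400,000 / 0.906 = 77,704,194 BTU = 777 therm → 777 × €0.797 = €619.30; + 12 × €15.28 standing = €802.66
Electric: 70,400,000 BTU / 3412 = 20,630 kWh → × €0.234 = €4,828.14; + 12 × €17.16 standing = €5,034.06
Difference = |€802.66 − €5,034.06| = €4,231.39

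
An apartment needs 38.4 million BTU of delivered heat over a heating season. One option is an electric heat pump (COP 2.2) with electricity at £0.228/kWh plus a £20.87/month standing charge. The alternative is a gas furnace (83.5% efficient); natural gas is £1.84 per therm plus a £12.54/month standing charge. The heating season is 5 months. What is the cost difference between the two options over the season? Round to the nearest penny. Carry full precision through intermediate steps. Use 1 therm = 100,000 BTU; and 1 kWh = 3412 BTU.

Heat load = 38.4 × 10⁶ BTU = 38,400,000 BTU
Gas: input = 38,400,000 / 0.835 = 45,988,024 BTU = 459.9 therm → 459.9 × £1.84 = £846.18; + 5 × £12.54 standing = £908.88
Heat pump: 38,400,000 BTU / 3412 = 11,250 kWh heat; / 2.2 = 5,116 kWh in → × £0.228 = £1,166.36; + 5 × £20.87 standing = £1,270.71
Difference = |£908.88 − £1,270.71| = £361.84

£361.84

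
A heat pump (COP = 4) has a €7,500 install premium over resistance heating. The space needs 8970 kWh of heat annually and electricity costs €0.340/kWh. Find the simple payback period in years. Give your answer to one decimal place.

Resistance: 8970 kWh × €0.340 = €3,049.80/yr
Heat pump: 8970 / 4 = 2242 kWh in → × €0.340 = €762.45/yr
Annual savings = €2,287.35
Payback = €7,500 / €2,287.35 = 3.28 years

3.3 years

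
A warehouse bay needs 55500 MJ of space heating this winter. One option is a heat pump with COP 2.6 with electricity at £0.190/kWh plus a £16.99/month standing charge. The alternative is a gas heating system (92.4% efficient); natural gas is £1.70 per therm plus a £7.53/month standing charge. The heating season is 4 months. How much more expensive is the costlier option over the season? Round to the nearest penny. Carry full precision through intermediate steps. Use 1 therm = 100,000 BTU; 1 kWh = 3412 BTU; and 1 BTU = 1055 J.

£196.68

Heat load = 55500 MJ = 55,500,000,000 J / 1055 = 52,606,635 BTU
Gas: input = 52,606,635 / 0.924 = 56,933,588 BTU = 569.3 therm → 569.3 × £1.70 = £967.87; + 4 × £7.53 standing = £997.99
Heat pump: 52,606,635 BTU / 3412 = 15,420 kWh heat; / 2.6 = 5,930 kWh in → × £0.190 = £1,126.71; + 4 × £16.99 standing = £1,194.67
Difference = |£997.99 − £1,194.67| = £196.68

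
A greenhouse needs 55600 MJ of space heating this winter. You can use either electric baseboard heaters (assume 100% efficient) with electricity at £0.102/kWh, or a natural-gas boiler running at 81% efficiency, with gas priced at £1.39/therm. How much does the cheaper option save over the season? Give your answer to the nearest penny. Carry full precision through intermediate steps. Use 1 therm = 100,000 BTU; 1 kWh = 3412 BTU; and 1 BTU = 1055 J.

£671.10

Heat load = 55600 MJ = 55,600,000,000 J / 1055 = 52,701,422 BTU
Gas: input = 52,701,422 / 0.81 = 65,063,484 BTU = 650.6 therm → 650.6 × £1.39 = £904.38
Electric: 52,701,422 BTU / 3412 = 15,450 kWh → × £0.102 = £1,575.48
Difference = |£904.38 − £1,575.48| = £671.10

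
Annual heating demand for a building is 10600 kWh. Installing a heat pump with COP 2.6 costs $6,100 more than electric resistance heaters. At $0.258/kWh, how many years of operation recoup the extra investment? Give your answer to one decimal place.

Resistance: 10600 kWh × $0.258 = $2,734.80/yr
Heat pump: 10600 / 2.6 = 4077 kWh in → × $0.258 = $1,051.85/yr
Annual savings = $1,682.95
Payback = $6,100 / $1,682.95 = 3.62 years

3.6 years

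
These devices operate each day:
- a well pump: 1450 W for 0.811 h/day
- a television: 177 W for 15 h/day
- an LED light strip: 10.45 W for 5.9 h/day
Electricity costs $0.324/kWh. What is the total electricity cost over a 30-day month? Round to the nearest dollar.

well pump: 1450 W × 0.811 h × 30 d = 35,278 Wh = 35.28 kWh
television: 177 W × 15 h × 30 d = 79,650 Wh = 79.65 kWh
LED light strip: 10.45 W × 5.9 h × 30 d = 1,850 Wh = 1.85 kWh
Total energy = 35.28 + 79.65 + 1.85 = 116.8 kWh
Cost = 116.8 kWh × $0.324 = $37.84 ≈ $38

$38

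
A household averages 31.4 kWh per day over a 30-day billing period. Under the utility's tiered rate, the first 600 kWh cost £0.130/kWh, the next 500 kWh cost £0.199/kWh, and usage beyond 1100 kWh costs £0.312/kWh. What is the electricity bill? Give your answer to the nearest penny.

Usage = 31.4 kWh/day × 30 days = 942 kWh
First 600 kWh × £0.130 = £78.00
Next 342 kWh × £0.199 = £68.06
Remaining tier: 0 kWh (not reached)
Total = £146.06

£146.06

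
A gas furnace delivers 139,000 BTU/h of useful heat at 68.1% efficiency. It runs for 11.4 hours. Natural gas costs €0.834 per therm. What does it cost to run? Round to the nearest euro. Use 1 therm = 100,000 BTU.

€19

Heat delivered = 139,000 BTU/h × 11.4 h = 1,584,600 BTU
Gas input = 1,584,600 / 0.681 = 2,326,872 BTU
= 2,326,872 / 100,000 = 23.27 therm
Cost = 23.27 × €0.834/therm = €19.41 ≈ €19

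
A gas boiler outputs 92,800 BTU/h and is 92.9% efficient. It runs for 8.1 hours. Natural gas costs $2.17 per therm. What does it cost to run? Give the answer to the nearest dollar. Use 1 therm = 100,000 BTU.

$18

Heat delivered = 92,800 BTU/h × 8.1 h = 751,680 BTU
Gas input = 751,680 / 0.929 = 809,128 BTU
= 809,128 / 100,000 = 8.091 therm
Cost = 8.091 × $2.17/therm = $17.56 ≈ $18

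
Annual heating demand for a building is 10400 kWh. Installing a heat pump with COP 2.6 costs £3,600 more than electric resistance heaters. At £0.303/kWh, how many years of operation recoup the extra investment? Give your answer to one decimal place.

1.9 years

Resistance: 10400 kWh × £0.303 = £3,151.20/yr
Heat pump: 10400 / 2.6 = 4000 kWh in → × £0.303 = £1,212.00/yr
Annual savings = £1,939.20
Payback = £3,600 / £1,939.20 = 1.86 years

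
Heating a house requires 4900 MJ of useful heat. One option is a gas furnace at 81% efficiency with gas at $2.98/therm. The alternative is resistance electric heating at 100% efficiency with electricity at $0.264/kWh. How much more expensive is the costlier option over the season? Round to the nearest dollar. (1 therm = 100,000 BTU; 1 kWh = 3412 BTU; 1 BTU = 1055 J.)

Heat load = 4900 MJ = 4,900,000,000 J / 1055 = 4,644,550 BTU
Gas: input = 4,644,550 / 0.810 = 5,734,012 BTU = 57.34 therm → 57.34 × $2.98 = $170.87
Electric: 4,644,550 BTU / 3412 = 1,361 kWh → × $0.264 = $359.37
Difference = |$170.87 − $359.37| = $188.49 ≈ $188

$188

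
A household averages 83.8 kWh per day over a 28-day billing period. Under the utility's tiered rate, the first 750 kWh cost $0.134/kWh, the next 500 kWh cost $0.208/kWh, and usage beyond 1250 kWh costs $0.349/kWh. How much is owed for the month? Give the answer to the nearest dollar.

Usage = 83.8 kWh/day × 28 days = 2346.4 kWh
First 750 kWh × $0.134 = $100.50
Next 500 kWh × $0.208 = $104.00
Remaining 1096.4 kWh × $0.349 = $382.64
Total = $587.14 ≈ $587

$587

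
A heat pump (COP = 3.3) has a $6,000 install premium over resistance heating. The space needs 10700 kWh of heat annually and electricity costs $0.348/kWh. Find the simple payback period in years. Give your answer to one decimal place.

Resistance: 10700 kWh × $0.348 = $3,723.60/yr
Heat pump: 10700 / 3.3 = 3242 kWh in → × $0.348 = $1,128.36/yr
Annual savings = $2,595.24
Payback = $6,000 / $2,595.24 = 2.31 years

2.3 years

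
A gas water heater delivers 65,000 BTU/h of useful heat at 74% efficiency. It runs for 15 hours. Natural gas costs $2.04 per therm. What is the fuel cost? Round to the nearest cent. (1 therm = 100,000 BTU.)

Heat delivered = 65,000 BTU/h × 15 h = 975,000 BTU
Gas input = 975,000 / 0.74 = 1,317,568 BTU
= 1,317,568 / 100,000 = 13.18 therm
Cost = 13.18 × $2.04/therm = $26.88

$26.88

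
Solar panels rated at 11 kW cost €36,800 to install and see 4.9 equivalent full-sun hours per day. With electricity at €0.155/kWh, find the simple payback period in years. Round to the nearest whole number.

Daily generation = 11 kW × 4.9 h = 53.9 kWh
Annual generation = 53.9 × 365 = 19674 kWh
Annual savings = 19674 × €0.155 = €3,049.39
Payback = €36,800 / €3,049.39 = 12.1 years

12 years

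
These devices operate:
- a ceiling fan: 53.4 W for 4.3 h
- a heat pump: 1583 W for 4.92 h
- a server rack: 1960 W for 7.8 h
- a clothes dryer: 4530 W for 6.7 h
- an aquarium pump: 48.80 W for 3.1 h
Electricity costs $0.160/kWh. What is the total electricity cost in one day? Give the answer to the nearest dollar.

ceiling fan: 53.4 W × 4.3 h = 230 Wh = 0.2296 kWh
heat pump: 1583 W × 4.92 h = 7,788 Wh = 7.788 kWh
server rack: 1960 W × 7.8 h = 15,288 Wh = 15.29 kWh
clothes dryer: 4530 W × 6.7 h = 30,351 Wh = 30.35 kWh
aquarium pump: 48.80 W × 3.1 h = 151 Wh = 0.1513 kWh
Total energy = 0.2296 + 7.788 + 15.29 + 30.35 + 0.1513 = 53.81 kWh
Cost = 53.81 kWh × $0.160 = $8.61 ≈ $9

$9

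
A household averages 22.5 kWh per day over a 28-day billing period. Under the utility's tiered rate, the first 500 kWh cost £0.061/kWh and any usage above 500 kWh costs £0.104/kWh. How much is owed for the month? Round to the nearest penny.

Usage = 22.5 kWh/day × 28 days = 630 kWh
First 500 kWh × £0.061 = £30.50
Remaining 130 kWh × £0.104 = £13.52
Total = £44.02

£44.02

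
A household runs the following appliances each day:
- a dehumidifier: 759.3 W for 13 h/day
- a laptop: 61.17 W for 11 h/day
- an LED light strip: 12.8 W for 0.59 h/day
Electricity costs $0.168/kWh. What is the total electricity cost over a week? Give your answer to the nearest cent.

$12.41

dehumidifier: 759.3 W × 13 h × 7 d = 69,096 Wh = 69.1 kWh
laptop: 61.17 W × 11 h × 7 d = 4,710 Wh = 4.71 kWh
LED light strip: 12.8 W × 0.59 h × 7 d = 53 Wh = 0.05286 kWh
Total energy = 69.1 + 4.71 + 0.05286 = 73.86 kWh
Cost = 73.86 kWh × $0.168 = $12.41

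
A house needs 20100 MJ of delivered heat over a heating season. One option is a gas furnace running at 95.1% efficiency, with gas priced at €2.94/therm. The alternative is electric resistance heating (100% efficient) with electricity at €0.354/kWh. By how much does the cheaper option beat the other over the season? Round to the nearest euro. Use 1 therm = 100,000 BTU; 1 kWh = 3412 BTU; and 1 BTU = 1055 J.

Heat load = 20100 MJ = 20,100,000,000 J / 1055 = 19,052,133 BTU
Gas: input = 19,052,133 / 0.951 = 20,033,788 BTU = 200.3 therm → 200.3 × €2.94 = €588.99
Electric: 19,052,133 BTU / 3412 = 5,584 kWh → × €0.354 = €1,976.69
Difference = |€588.99 − €1,976.69| = €1,387.69 ≈ €1388

€1388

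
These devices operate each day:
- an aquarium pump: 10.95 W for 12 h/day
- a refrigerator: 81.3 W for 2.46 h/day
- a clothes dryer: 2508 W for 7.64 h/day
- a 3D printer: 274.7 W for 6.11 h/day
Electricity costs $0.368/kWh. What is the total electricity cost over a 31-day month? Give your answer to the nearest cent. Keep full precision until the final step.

$241.52

aquarium pump: 10.95 W × 12 h × 31 d = 4,073 Wh = 4.073 kWh
refrigerator: 81.3 W × 2.46 h × 31 d = 6,200 Wh = 6.2 kWh
clothes dryer: 2508 W × 7.64 h × 31 d = 593,995 Wh = 594 kWh
3D printer: 274.7 W × 6.11 h × 31 d = 52,031 Wh = 52.03 kWh
Total energy = 4.073 + 6.2 + 594 + 52.03 = 656.3 kWh
Cost = 656.3 kWh × $0.368 = $241.52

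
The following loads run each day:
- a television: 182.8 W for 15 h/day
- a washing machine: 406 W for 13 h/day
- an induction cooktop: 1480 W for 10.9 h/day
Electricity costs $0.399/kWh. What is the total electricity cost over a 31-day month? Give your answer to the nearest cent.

television: 182.8 W × 15 h × 31 d = 85,002 Wh = 85 kWh
washing machine: 406 W × 13 h × 31 d = 163,618 Wh = 163.6 kWh
induction cooktop: 1480 W × 10.9 h × 31 d = 500,092 Wh = 500.1 kWh
Total energy = 85 + 163.6 + 500.1 = 748.7 kWh
Cost = 748.7 kWh × $0.399 = $298.74

$298.74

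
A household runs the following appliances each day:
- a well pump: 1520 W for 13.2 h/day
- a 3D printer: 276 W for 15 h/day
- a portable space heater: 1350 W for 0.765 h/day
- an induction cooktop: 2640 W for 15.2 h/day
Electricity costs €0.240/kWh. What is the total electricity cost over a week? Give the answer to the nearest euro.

€110

well pump: 1520 W × 13.2 h × 7 d = 140,448 Wh = 140.4 kWh
3D printer: 276 W × 15 h × 7 d = 28,980 Wh = 28.98 kWh
portable space heater: 1350 W × 0.765 h × 7 d = 7,229 Wh = 7.229 kWh
induction cooktop: 2640 W × 15.2 h × 7 d = 280,896 Wh = 280.9 kWh
Total energy = 140.4 + 28.98 + 7.229 + 280.9 = 457.6 kWh
Cost = 457.6 kWh × €0.240 = €109.81 ≈ €110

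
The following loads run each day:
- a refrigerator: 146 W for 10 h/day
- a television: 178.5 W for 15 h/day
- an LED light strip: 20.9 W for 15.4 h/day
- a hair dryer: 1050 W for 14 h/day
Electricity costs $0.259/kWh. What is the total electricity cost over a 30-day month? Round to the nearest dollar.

$149

refrigerator: 146 W × 10 h × 30 d = 43,800 Wh = 43.8 kWh
television: 178.5 W × 15 h × 30 d = 80,325 Wh = 80.33 kWh
LED light strip: 20.9 W × 15.4 h × 30 d = 9,656 Wh = 9.656 kWh
hair dryer: 1050 W × 14 h × 30 d = 441,000 Wh = 441 kWh
Total energy = 43.8 + 80.33 + 9.656 + 441 = 574.8 kWh
Cost = 574.8 kWh × $0.259 = $148.87 ≈ $149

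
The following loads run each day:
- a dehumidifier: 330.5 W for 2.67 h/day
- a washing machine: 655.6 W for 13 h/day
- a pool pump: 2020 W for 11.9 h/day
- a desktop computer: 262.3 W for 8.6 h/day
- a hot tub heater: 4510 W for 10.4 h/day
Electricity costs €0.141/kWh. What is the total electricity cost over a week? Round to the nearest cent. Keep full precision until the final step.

dehumidifier: 330.5 W × 2.67 h × 7 d = 6,177 Wh = 6.177 kWh
washing machine: 655.6 W × 13 h × 7 d = 59,660 Wh = 59.66 kWh
pool pump: 2020 W × 11.9 h × 7 d = 168,266 Wh = 168.3 kWh
desktop computer: 262.3 W × 8.6 h × 7 d = 15,790 Wh = 15.79 kWh
hot tub heater: 4510 W × 10.4 h × 7 d = 328,328 Wh = 328.3 kWh
Total energy = 6.177 + 59.66 + 168.3 + 15.79 + 328.3 = 578.2 kWh
Cost = 578.2 kWh × €0.141 = €81.53

€81.53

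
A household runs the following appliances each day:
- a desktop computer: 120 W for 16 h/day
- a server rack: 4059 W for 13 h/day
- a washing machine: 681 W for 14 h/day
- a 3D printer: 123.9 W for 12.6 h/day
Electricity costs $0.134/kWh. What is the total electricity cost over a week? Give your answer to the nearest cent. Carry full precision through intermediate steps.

$61.70

desktop computer: 120 W × 16 h × 7 d = 13,440 Wh = 13.44 kWh
server rack: 4059 W × 13 h × 7 d = 369,369 Wh = 369.4 kWh
washing machine: 681 W × 14 h × 7 d = 66,738 Wh = 66.74 kWh
3D printer: 123.9 W × 12.6 h × 7 d = 10,928 Wh = 10.93 kWh
Total energy = 13.44 + 369.4 + 66.74 + 10.93 = 460.5 kWh
Cost = 460.5 kWh × $0.134 = $61.70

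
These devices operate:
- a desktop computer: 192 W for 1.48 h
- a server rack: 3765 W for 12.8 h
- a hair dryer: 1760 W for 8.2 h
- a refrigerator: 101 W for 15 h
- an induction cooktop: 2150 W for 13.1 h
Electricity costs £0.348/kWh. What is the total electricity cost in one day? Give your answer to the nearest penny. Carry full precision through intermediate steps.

desktop computer: 192 W × 1.48 h = 284 Wh = 0.2842 kWh
server rack: 3765 W × 12.8 h = 48,192 Wh = 48.19 kWh
hair dryer: 1760 W × 8.2 h = 14,432 Wh = 14.43 kWh
refrigerator: 101 W × 15 h = 1,515 Wh = 1.515 kWh
induction cooktop: 2150 W × 13.1 h = 28,165 Wh = 28.16 kWh
Total energy = 0.2842 + 48.19 + 14.43 + 1.515 + 28.16 = 92.59 kWh
Cost = 92.59 kWh × £0.348 = £32.22

£32.22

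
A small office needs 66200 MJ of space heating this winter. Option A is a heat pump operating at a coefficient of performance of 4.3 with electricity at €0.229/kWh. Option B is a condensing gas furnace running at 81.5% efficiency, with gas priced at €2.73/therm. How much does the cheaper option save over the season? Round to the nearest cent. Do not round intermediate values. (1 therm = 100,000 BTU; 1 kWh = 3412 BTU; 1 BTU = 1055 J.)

€1122.49

Heat load = 66200 MJ = 66,200,000,000 J / 1055 = 62,748,815 BTU
Gas: input = 62,748,815 / 0.815 = 76,992,411 BTU = 769.9 therm → 769.9 × €2.73 = €2,101.89
Heat pump: 62,748,815 BTU / 3412 = 18,390 kWh heat; / 4.3 = 4,277 kWh in → × €0.229 = €979.41
Difference = |€2,101.89 − €979.41| = €1,122.49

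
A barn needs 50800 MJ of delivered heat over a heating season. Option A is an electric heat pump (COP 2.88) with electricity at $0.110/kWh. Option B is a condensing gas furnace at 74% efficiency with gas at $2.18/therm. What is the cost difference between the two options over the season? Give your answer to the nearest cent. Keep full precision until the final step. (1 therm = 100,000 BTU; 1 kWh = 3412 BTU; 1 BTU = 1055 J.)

Heat load = 50800 MJ = 50,800,000,000 J / 1055 = 48,151,659 BTU
Gas: input = 48,151,659 / 0.74 = 65,069,809 BTU = 650.7 therm → 650.7 × $2.18 = $1,418.52
Heat pump: 48,151,659 BTU / 3412 = 14,110 kWh heat; / 2.88 = 4,900 kWh in → × $0.110 = $539.02
Difference = |$1,418.52 − $539.02| = $879.50

$879.50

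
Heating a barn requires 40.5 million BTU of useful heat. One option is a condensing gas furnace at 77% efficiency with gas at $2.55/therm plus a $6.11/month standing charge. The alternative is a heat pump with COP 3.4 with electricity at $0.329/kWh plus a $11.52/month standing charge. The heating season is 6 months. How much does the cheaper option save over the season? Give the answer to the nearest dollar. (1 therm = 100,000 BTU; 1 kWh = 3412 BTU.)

$160

Heat load = 40.5 × 10⁶ BTU = 40,500,000 BTU
Gas: input = 40,500,000 / 0.77 = 52,597,403 BTU = 526 therm → 526 × $2.55 = $1,341.23; + 6 × $6.11 standing = $1,377.89
Heat pump: 40,500,000 BTU / 3412 = 11,870 kWh heat; / 3.4 = 3,491 kWh in → × $0.329 = $1,148.58; + 6 × $11.52 standing = $1,217.70
Difference = |$1,377.89 − $1,217.70| = $160.19 ≈ $160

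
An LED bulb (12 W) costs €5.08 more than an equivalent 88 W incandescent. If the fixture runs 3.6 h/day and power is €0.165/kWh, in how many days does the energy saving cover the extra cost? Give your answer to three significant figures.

Power saved = 88 − 12 = 76 W
Daily energy saved = 76 W × 3.6 h = 273.6 Wh = 0.2736 kWh
Daily savings = 0.2736 × €0.165 = €0.0451
Payback = €5.08 / €0.0451 per day = 112.5 days

113 days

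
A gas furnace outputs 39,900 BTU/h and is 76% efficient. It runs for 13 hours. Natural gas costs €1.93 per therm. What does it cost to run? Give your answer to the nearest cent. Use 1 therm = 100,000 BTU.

Heat delivered = 39,900 BTU/h × 13 h = 518,700 BTU
Gas input = 518,700 / 0.76 = 682,500 BTU
= 682,500 / 100,000 = 6.825 therm
Cost = 6.825 × €1.93/therm = €13.17

€13.17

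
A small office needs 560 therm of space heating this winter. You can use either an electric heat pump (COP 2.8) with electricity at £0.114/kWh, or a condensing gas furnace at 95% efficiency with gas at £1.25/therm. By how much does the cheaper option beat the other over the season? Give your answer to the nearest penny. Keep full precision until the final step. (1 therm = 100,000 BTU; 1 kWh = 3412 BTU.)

Heat load = 560 therm × 100,000 = 56,000,000 BTU
Gas: input = 56,000,000 / 0.95 = 58,947,368 BTU = 589.5 therm → 589.5 × £1.25 = £736.84
Heat pump: 56,000,000 BTU / 3412 = 16,410 kWh heat; / 2.8 = 5,862 kWh in → × £0.114 = £668.23
Difference = |£736.84 − £668.23| = £68.61

£68.61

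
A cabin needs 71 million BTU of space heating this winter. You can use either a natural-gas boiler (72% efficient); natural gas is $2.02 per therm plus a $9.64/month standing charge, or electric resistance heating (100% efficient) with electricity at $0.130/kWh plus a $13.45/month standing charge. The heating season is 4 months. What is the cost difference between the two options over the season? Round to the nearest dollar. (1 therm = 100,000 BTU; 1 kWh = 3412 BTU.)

$728

Heat load = 71 × 10⁶ BTU = 71,000,000 BTU
Gas: input = 71,000,000 / 0.72 = 98,611,111 BTU = 986.1 therm → 986.1 × $2.02 = $1,991.94; + 4 × $9.64 standing = $2,030.50
Electric: 71,000,000 BTU / 3412 = 20,810 kWh → × $0.130 = $2,705.16; + 4 × $13.45 standing = $2,758.96
Difference = |$2,030.50 − $2,758.96| = $728.45 ≈ $728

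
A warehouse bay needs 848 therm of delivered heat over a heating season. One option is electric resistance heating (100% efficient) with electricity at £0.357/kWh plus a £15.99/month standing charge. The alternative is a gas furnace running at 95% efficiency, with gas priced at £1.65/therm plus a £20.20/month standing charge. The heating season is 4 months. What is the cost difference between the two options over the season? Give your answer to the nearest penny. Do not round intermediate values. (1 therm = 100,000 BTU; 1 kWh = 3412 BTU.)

Heat load = 848 therm × 100,000 = 84,800,000 BTU
Gas: input = 84,800,000 / 0.95 = 89,263,158 BTU = 892.6 therm → 892.6 × £1.65 = £1,472.84; + 4 × £20.20 standing = £1,553.64
Electric: 84,800,000 BTU / 3412 = 24,850 kWh → × £0.357 = £8,872.68; + 4 × £15.99 standing = £8,936.64
Difference = |£1,553.64 − £8,936.64| = £7,383.00

£7383.00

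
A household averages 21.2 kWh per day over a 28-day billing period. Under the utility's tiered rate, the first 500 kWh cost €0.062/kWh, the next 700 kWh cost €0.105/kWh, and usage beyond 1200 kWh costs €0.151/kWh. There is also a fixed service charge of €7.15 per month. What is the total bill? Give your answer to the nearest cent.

Usage = 21.2 kWh/day × 28 days = 593.6 kWh
First 500 kWh × €0.062 = €31.00
Next 93.6 kWh × €0.105 = €9.83
Remaining tier: 0 kWh (not reached)
Energy charge = €40.83; + service €7.15 = €47.98

€47.98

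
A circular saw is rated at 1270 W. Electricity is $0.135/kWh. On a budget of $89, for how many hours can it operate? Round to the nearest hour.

519 h

Energy budget = $89 / $0.135 per kWh = 659.3 kWh = 659,259 Wh
Runtime = 659,259 Wh / 1270 W = 519.1 h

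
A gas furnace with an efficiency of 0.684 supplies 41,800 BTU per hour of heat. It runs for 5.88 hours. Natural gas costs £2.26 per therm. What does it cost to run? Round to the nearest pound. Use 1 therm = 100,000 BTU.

Heat delivered = 41,800 BTU/h × 5.88 h = 245,784 BTU
Gas input = 245,784 / 0.684 = 359,333 BTU
= 359,333 / 100,000 = 3.593 therm
Cost = 3.593 × £2.26/therm = £8.12 ≈ £8

£8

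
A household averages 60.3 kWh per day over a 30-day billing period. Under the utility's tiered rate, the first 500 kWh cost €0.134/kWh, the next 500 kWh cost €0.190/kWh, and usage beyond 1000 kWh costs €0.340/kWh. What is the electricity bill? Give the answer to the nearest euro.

Usage = 60.3 kWh/day × 30 days = 1809 kWh
First 500 kWh × €0.134 = €67.00
Next 500 kWh × €0.190 = €95.00
Remaining 809 kWh × €0.340 = €275.06
Total = €437.06 ≈ €437

€437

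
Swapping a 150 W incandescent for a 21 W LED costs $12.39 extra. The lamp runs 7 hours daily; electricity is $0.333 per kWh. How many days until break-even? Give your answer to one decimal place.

Power saved = 150 − 21 = 129 W
Daily energy saved = 129 W × 7 h = 903 Wh = 0.903 kWh
Daily savings = 0.903 × $0.333 = $0.3007
Payback = $12.39 / $0.3007 per day = 41.2 days

41.2 days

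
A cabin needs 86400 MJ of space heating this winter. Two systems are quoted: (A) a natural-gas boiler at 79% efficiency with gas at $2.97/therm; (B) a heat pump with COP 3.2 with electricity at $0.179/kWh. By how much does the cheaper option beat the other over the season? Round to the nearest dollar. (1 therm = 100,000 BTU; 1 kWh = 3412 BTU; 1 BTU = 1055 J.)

$1736

Heat load = 86400 MJ = 86,400,000,000 J / 1055 = 81,895,735 BTU
Gas: input = 81,895,735 / 0.79 = 103,665,487 BTU = 1,037 therm → 1,037 × $2.97 = $3,078.86
Heat pump: 81,895,735 BTU / 3412 = 24,000 kWh heat; / 3.2 = 7,501 kWh in → × $0.179 = $1,342.63
Difference = |$3,078.86 − $1,342.63| = $1,736.24 ≈ $1736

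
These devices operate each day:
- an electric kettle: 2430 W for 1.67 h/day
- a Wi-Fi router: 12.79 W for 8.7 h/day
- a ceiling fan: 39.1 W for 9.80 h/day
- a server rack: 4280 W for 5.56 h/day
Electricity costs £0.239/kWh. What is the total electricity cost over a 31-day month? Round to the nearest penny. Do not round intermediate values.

£210.04

electric kettle: 2430 W × 1.67 h × 31 d = 125,801 Wh = 125.8 kWh
Wi-Fi router: 12.79 W × 8.7 h × 31 d = 3,449 Wh = 3.449 kWh
ceiling fan: 39.1 W × 9.80 h × 31 d = 11,879 Wh = 11.88 kWh
server rack: 4280 W × 5.56 h × 31 d = 737,701 Wh = 737.7 kWh
Total energy = 125.8 + 3.449 + 11.88 + 737.7 = 878.8 kWh
Cost = 878.8 kWh × £0.239 = £210.04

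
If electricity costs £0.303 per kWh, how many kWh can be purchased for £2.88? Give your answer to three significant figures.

£2.88 / £0.303 per kWh = 9.505 kWh

9.50 kWh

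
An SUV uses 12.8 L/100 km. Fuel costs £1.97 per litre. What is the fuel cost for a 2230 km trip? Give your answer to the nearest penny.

£562.32

Fuel = 12.8 L/100 km × 2230 km / 100 = 285.4 L
Cost = 285.4 L × £1.97/L = £562.32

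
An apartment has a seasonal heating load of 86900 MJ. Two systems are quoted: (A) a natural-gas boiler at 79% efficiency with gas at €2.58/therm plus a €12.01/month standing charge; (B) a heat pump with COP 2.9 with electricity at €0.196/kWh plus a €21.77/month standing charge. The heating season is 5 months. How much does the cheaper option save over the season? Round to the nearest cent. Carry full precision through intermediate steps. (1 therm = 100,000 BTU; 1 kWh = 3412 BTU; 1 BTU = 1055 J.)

€1009.64

Heat load = 86900 MJ = 86,900,000,000 J / 1055 = 82,369,668 BTU
Gas: input = 82,369,668 / 0.79 = 104,265,403 BTU = 1,043 therm → 1,043 × €2.58 = €2,690.05; + 5 × €12.01 standing = €2,750.10
Heat pump: 82,369,668 BTU / 3412 = 24,140 kWh heat; / 2.9 = 8,325 kWh in → × €0.196 = €1,631.61; + 5 × €21.77 standing = €1,740.46
Difference = |€2,750.10 − €1,740.46| = €1,009.64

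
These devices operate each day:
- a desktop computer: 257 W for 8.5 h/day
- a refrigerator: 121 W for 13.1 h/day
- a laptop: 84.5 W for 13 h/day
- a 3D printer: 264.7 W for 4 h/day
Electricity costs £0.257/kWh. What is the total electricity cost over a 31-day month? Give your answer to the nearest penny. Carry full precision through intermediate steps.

desktop computer: 257 W × 8.5 h × 31 d = 67,720 Wh = 67.72 kWh
refrigerator: 121 W × 13.1 h × 31 d = 49,138 Wh = 49.14 kWh
laptop: 84.5 W × 13 h × 31 d = 34,054 Wh = 34.05 kWh
3D printer: 264.7 W × 4 h × 31 d = 32,823 Wh = 32.82 kWh
Total energy = 67.72 + 49.14 + 34.05 + 32.82 = 183.7 kWh
Cost = 183.7 kWh × £0.257 = £47.22

£47.22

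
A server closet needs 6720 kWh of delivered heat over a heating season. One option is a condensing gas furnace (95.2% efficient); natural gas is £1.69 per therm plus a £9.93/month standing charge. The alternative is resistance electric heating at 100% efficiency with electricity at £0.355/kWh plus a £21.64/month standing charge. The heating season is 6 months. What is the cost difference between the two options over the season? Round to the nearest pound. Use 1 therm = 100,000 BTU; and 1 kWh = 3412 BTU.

Heat load = 6720 kWh × 3412 = 22,928,640 BTU
Gas: input = 22,928,640 / 0.952 = 24,084,706 BTU = 240.8 therm → 240.8 × £1.69 = £407.03; + 6 × £9.93 standing = £466.61
Electric: 22,928,640 BTU / 3412 = 6,720 kWh → × £0.355 = £2,385.60; + 6 × £21.64 standing = £2,515.44
Difference = |£466.61 − £2,515.44| = £2,048.83 ≈ £2049

£2049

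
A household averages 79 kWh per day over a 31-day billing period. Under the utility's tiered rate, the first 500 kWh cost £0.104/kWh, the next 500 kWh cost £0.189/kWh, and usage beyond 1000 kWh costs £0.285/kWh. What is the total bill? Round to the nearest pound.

£559

Usage = 79 kWh/day × 31 days = 2449 kWh
First 500 kWh × £0.104 = £52.00
Next 500 kWh × £0.189 = £94.50
Remaining 1449 kWh × £0.285 = £412.96
Total = £559.46 ≈ £559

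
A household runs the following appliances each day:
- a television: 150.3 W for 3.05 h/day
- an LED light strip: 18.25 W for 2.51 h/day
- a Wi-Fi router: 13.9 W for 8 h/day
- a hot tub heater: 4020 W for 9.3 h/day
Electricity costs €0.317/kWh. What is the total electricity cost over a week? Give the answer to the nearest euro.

television: 150.3 W × 3.05 h × 7 d = 3,209 Wh = 3.209 kWh
LED light strip: 18.25 W × 2.51 h × 7 d = 321 Wh = 0.3207 kWh
Wi-Fi router: 13.9 W × 8 h × 7 d = 778 Wh = 0.7784 kWh
hot tub heater: 4020 W × 9.3 h × 7 d = 261,702 Wh = 261.7 kWh
Total energy = 3.209 + 0.3207 + 0.7784 + 261.7 = 266 kWh
Cost = 266 kWh × €0.317 = €84.33 ≈ €84

€84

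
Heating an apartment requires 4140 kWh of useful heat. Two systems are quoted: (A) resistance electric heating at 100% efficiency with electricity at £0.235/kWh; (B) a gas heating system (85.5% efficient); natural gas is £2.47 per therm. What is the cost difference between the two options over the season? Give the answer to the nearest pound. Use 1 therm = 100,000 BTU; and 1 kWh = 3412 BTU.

£565

Heat load = 4140 kWh × 3412 = 14,125,680 BTU
Gas: input = 14,125,680 / 0.855 = 16,521,263 BTU = 165.2 therm → 165.2 × £2.47 = £408.08
Electric: 14,125,680 BTU / 3412 = 4,140 kWh → × £0.235 = £972.90
Difference = |£408.08 − £972.90| = £564.82 ≈ £565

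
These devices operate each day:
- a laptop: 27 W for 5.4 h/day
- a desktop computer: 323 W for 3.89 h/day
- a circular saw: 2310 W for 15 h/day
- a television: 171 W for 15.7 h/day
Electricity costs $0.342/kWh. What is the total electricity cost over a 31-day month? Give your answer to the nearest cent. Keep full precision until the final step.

$410.69

laptop: 27 W × 5.4 h × 31 d = 4,520 Wh = 4.52 kWh
desktop computer: 323 W × 3.89 h × 31 d = 38,951 Wh = 38.95 kWh
circular saw: 2310 W × 15 h × 31 d = 1,074,150 Wh = 1,074 kWh
television: 171 W × 15.7 h × 31 d = 83,226 Wh = 83.23 kWh
Total energy = 4.52 + 38.95 + 1,074 + 83.23 = 1,201 kWh
Cost = 1,201 kWh × $0.342 = $410.69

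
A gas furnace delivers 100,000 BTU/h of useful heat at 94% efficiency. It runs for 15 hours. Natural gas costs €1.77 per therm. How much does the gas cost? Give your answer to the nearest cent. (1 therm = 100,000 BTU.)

€28.24

Heat delivered = 100,000 BTU/h × 15 h = 1,500,000 BTU
Gas input = 1,500,000 / 0.94 = 1,595,745 BTU
= 1,595,745 / 100,000 = 15.96 therm
Cost = 15.96 × €1.77/therm = €28.24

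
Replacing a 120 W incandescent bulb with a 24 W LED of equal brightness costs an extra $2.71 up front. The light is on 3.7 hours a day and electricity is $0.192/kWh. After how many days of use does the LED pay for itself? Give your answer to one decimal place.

Power saved = 120 − 24 = 96 W
Daily energy saved = 96 W × 3.7 h = 355.2 Wh = 0.3552 kWh
Daily savings = 0.3552 × $0.192 = $0.0682
Payback = $2.71 / $0.0682 per day = 39.74 days

39.7 days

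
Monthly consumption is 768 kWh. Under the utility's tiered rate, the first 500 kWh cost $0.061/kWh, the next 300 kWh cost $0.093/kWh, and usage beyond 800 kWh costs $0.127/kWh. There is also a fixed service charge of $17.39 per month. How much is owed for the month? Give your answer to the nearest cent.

$72.81

First 500 kWh × $0.061 = $30.50
Next 268 kWh × $0.093 = $24.92
Remaining tier: 0 kWh (not reached)
Energy charge = $55.42; + service $17.39 = $72.81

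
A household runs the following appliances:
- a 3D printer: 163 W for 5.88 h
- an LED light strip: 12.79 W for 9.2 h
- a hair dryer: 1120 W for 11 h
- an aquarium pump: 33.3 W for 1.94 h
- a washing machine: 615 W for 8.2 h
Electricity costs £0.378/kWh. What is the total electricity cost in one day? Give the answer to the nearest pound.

3D printer: 163 W × 5.88 h = 958 Wh = 0.9584 kWh
LED light strip: 12.79 W × 9.2 h = 118 Wh = 0.1177 kWh
hair dryer: 1120 W × 11 h = 12,320 Wh = 12.32 kWh
aquarium pump: 33.3 W × 1.94 h = 65 Wh = 0.0646 kWh
washing machine: 615 W × 8.2 h = 5,043 Wh = 5.043 kWh
Total energy = 0.9584 + 0.1177 + 12.32 + 0.0646 + 5.043 = 18.5 kWh
Cost = 18.5 kWh × £0.378 = £6.99 ≈ £7

£7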